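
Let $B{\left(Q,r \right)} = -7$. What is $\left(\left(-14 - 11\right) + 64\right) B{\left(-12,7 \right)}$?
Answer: $-273$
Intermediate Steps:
$\left(\left(-14 - 11\right) + 64\right) B{\left(-12,7 \right)} = \left(\left(-14 - 11\right) + 64\right) \left(-7\right) = \left(-25 + 64\right) \left(-7\right) = 39 \left(-7\right) = -273$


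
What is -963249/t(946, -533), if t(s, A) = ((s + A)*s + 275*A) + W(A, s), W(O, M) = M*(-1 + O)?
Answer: 963249/261041 ≈ 3.6900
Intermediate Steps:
t(s, A) = 275*A + s*(-1 + A) + s*(A + s) (t(s, A) = ((s + A)*s + 275*A) + s*(-1 + A) = ((A + s)*s + 275*A) + s*(-1 + A) = (s*(A + s) + 275*A) + s*(-1 + A) = (275*A + s*(A + s)) + s*(-1 + A) = 275*A + s*(-1 + A) + s*(A + s))
-963249/t(946, -533) = -963249/(946² - 1*946 + 275*(-533) + 2*(-533)*946) = -963249/(894916 - 946 - 146575 - 1008436) = -963249/(-261041) = -963249*(-1/261041) = 963249/261041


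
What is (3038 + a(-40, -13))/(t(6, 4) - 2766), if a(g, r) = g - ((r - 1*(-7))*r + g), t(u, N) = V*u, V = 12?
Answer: -1480/1347 ≈ -1.0987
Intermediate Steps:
t(u, N) = 12*u
a(g, r) = -r*(7 + r) (a(g, r) = g - ((r + 7)*r + g) = g - ((7 + r)*r + g) = g - (r*(7 + r) + g) = g - (g + r*(7 + r)) = g + (-g - r*(7 + r)) = -r*(7 + r))
(3038 + a(-40, -13))/(t(6, 4) - 2766) = (3038 - 1*(-13)*(7 - 13))/(12*6 - 2766) = (3038 - 1*(-13)*(-6))/(72 - 2766) = (3038 - 78)/(-2694) = 2960*(-1/2694) = -1480/1347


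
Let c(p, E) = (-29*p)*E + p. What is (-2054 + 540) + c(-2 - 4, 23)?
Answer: 2482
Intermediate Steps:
c(p, E) = p - 29*E*p (c(p, E) = -29*E*p + p = p - 29*E*p)
(-2054 + 540) + c(-2 - 4, 23) = (-2054 + 540) + (-2 - 4)*(1 - 29*23) = -1514 - 6*(1 - 667) = -1514 - 6*(-666) = -1514 + 3996 = 2482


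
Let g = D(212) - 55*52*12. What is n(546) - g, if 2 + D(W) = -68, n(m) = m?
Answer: 34936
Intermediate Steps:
D(W) = -70 (D(W) = -2 - 68 = -70)
g = -34390 (g = -70 - 55*52*12 = -70 - 2860*12 = -70 - 1*34320 = -70 - 34320 = -34390)
n(546) - g = 546 - 1*(-34390) = 546 + 34390 = 34936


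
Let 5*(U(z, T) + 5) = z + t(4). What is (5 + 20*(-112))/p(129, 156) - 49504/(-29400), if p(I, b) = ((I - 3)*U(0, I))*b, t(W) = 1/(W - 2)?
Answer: 6850421/4013100 ≈ 1.7070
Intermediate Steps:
t(W) = 1/(-2 + W)
U(z, T) = -49/10 + z/5 (U(z, T) = -5 + (z + 1/(-2 + 4))/5 = -5 + (z + 1/2)/5 = -5 + (z + ½)/5 = -5 + (½ + z)/5 = -5 + (⅒ + z/5) = -49/10 + z/5)
p(I, b) = b*(147/10 - 49*I/10) (p(I, b) = ((I - 3)*(-49/10 + (⅕)*0))*b = ((-3 + I)*(-49/10 + 0))*b = ((-3 + I)*(-49/10))*b = (147/10 - 49*I/10)*b = b*(147/10 - 49*I/10))
(5 + 20*(-112))/p(129, 156) - 49504/(-29400) = (5 + 20*(-112))/(((49/10)*156*(3 - 1*129))) - 49504/(-29400) = (5 - 2240)/(((49/10)*156*(3 - 129))) - 49504*(-1/29400) = -2235/((49/10)*156*(-126)) + 884/525 = -2235/(-481572/5) + 884/525 = -2235*(-5/481572) + 884/525 = 3725/160524 + 884/525 = 6850421/4013100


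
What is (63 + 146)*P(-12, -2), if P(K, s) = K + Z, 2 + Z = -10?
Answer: -5016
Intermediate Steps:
Z = -12 (Z = -2 - 10 = -12)
P(K, s) = -12 + K (P(K, s) = K - 12 = -12 + K)
(63 + 146)*P(-12, -2) = (63 + 146)*(-12 - 12) = 209*(-24) = -5016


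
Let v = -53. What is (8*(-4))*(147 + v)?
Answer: -3008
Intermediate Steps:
(8*(-4))*(147 + v) = (8*(-4))*(147 - 53) = -32*94 = -3008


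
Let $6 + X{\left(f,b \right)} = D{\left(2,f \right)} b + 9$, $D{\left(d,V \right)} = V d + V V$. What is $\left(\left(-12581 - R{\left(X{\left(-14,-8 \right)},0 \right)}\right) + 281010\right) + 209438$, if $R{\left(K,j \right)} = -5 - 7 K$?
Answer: $468485$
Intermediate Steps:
$D{\left(d,V \right)} = V^{2} + V d$ ($D{\left(d,V \right)} = V d + V^{2} = V^{2} + V d$)
$X{\left(f,b \right)} = 3 + b f \left(2 + f\right)$ ($X{\left(f,b \right)} = -6 + \left(f \left(f + 2\right) b + 9\right) = -6 + \left(f \left(2 + f\right) b + 9\right) = -6 + \left(b f \left(2 + f\right) + 9\right) = -6 + \left(9 + b f \left(2 + f\right)\right) = 3 + b f \left(2 + f\right)$)
$\left(\left(-12581 - R{\left(X{\left(-14,-8 \right)},0 \right)}\right) + 281010\right) + 209438 = \left(\left(-12581 - \left(-5 - 7 \left(3 - - 112 \left(2 - 14\right)\right)\right)\right) + 281010\right) + 209438 = \left(\left(-12581 - \left(-5 - 7 \left(3 - \left(-112\right) \left(-12\right)\right)\right)\right) + 281010\right) + 209438 = \left(\left(-12581 - \left(-5 - 7 \left(3 - 1344\right)\right)\right) + 281010\right) + 209438 = \left(\left(-12581 - \left(-5 - -9387\right)\right) + 281010\right) + 209438 = \left(\left(-12581 - \left(-5 + 9387\right)\right) + 281010\right) + 209438 = \left(\left(-12581 - 9382\right) + 281010\right) + 209438 = \left(-21963 + 281010\right) + 209438 = 259047 + 209438 = 468485$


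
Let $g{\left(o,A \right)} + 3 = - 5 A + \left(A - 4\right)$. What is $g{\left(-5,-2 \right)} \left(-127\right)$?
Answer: $-127$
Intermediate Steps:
$g{\left(o,A \right)} = -7 - 4 A$ ($g{\left(o,A \right)} = -3 - \left(4 + 4 A\right) = -7 - 4 A$)
$g{\left(-5,-2 \right)} \left(-127\right) = \left(-7 - -8\right) \left(-127\right) = \left(-7 + 8\right) \left(-127\right) = 1 \left(-127\right) = -127$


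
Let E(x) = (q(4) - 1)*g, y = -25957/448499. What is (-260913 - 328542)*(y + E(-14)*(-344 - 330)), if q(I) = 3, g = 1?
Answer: 356386030888095/448499 ≈ 7.9462e+8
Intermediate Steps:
y = -25957/448499 (y = -25957*1/448499 = -25957/448499 ≈ -0.057875)
E(x) = 2 (E(x) = (3 - 1)*1 = 2*1 = 2)
(-260913 - 328542)*(y + E(-14)*(-344 - 330)) = (-260913 - 328542)*(-25957/448499 + 2*(-344 - 330)) = -589455*(-25957/448499 + 2*(-674)) = -589455*(-25957/448499 - 1348) = -589455*(-604602609/448499) = 356386030888095/448499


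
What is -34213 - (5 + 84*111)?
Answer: -43542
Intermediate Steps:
-34213 - (5 + 84*111) = -34213 - (5 + 9324) = -34213 - 1*9329 = -34213 - 9329 = -43542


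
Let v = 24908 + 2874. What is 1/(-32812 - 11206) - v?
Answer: -1222908077/44018 ≈ -27782.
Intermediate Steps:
v = 27782
1/(-32812 - 11206) - v = 1/(-32812 - 11206) - 1*27782 = 1/(-44018) - 27782 = -1/44018 - 27782 = -1222908077/44018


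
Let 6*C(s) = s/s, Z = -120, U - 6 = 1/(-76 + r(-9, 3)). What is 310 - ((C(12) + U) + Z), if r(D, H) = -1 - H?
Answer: 101723/240 ≈ 423.85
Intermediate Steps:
U = 479/80 (U = 6 + 1/(-76 + (-1 - 1*3)) = 6 + 1/(-76 + (-1 - 3)) = 6 + 1/(-76 - 4) = 6 + 1/(-80) = 6 - 1/80 = 479/80 ≈ 5.9875)
C(s) = ⅙ (C(s) = (s/s)/6 = (⅙)*1 = ⅙)
310 - ((C(12) + U) + Z) = 310 - ((⅙ + 479/80) - 120) = 310 - (1477/240 - 120) = 310 - 1*(-27323/240) = 310 + 27323/240 = 101723/240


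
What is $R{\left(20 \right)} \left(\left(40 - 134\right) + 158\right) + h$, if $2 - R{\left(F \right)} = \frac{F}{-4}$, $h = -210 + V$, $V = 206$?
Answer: $444$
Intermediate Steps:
$h = -4$ ($h = -210 + 206 = -4$)
$R{\left(F \right)} = 2 + \frac{F}{4}$ ($R{\left(F \right)} = 2 - \frac{F}{-4} = 2 - F \left(- \frac{1}{4}\right) = 2 - - \frac{F}{4} = 2 + \frac{F}{4}$)
$R{\left(20 \right)} \left(\left(40 - 134\right) + 158\right) + h = \left(2 + \frac{1}{4} \cdot 20\right) \left(\left(40 - 134\right) + 158\right) - 4 = \left(2 + 5\right) \left(-94 + 158\right) - 4 = 7 \cdot 64 - 4 = 448 - 4 = 444$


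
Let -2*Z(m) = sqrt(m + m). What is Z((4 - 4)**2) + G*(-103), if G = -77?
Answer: 7931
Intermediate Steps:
Z(m) = -sqrt(2)*sqrt(m)/2 (Z(m) = -sqrt(m + m)/2 = -sqrt(2)*sqrt(m)/2)
Z((4 - 4)**2) + G*(-103) = -sqrt(2)*sqrt((4 - 4)**2)/2 - 77*(-103) = -sqrt(2)*sqrt(0**2)/2 + 7931 = -sqrt(2)*sqrt(0)/2 + 7931 = -1/2*sqrt(2)*0 + 7931 = 0 + 7931 = 7931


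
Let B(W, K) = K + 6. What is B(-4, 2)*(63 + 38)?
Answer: 808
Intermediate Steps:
B(W, K) = 6 + K
B(-4, 2)*(63 + 38) = (6 + 2)*(63 + 38) = 8*101 = 808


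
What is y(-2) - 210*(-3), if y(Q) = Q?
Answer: 628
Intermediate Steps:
y(-2) - 210*(-3) = -2 - 210*(-3) = -2 - 42*(-15) = -2 + 630 = 628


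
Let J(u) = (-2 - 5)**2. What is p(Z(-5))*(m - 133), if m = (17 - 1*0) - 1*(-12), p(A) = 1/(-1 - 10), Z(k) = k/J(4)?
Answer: 104/11 ≈ 9.4545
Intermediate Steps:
J(u) = 49 (J(u) = (-7)**2 = 49)
Z(k) = k/49
p(A) = -1/11 (p(A) = 1/(-11) = -1/11)
m = 29 (m = (17 + 0) + 12 = 17 + 12 = 29)
p(Z(-5))*(m - 133) = -(29 - 133)/11 = -1/11*(-104) = 104/11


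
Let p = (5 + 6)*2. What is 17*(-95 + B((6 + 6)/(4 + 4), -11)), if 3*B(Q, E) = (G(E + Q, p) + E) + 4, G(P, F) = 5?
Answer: -4879/3 ≈ -1626.3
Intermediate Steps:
p = 22 (p = 11*2 = 22)
B(Q, E) = 3 + E/3 (B(Q, E) = ((5 + E) + 4)/3 = (9 + E)/3 = 3 + E/3)
17*(-95 + B((6 + 6)/(4 + 4), -11)) = 17*(-95 + (3 + (1/3)*(-11))) = 17*(-95 + (3 - 11/3)) = 17*(-95 - 2/3) = 17*(-287/3) = -4879/3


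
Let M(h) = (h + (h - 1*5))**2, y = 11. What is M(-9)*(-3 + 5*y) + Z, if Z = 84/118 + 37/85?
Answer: 137958373/5015 ≈ 27509.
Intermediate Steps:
M(h) = (-5 + 2*h)**2 (M(h) = (h + (h - 5))**2 = (h + (-5 + h))**2 = (-5 + 2*h)**2)
Z = 5753/5015 (Z = 84*(1/118) + 37*(1/85) = 42/59 + 37/85 = 5753/5015 ≈ 1.1472)
M(-9)*(-3 + 5*y) + Z = (-5 + 2*(-9))**2*(-3 + 5*11) + 5753/5015 = (-5 - 18)**2*(-3 + 55) + 5753/5015 = (-23)**2*52 + 5753/5015 = 529*52 + 5753/5015 = 27508 + 5753/5015 = 137958373/5015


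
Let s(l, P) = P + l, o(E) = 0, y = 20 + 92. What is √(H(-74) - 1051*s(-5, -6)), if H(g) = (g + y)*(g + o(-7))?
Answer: √8749 ≈ 93.536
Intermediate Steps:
y = 112
H(g) = g*(112 + g) (H(g) = (g + 112)*(g + 0) = (112 + g)*g = g*(112 + g))
√(H(-74) - 1051*s(-5, -6)) = √(-74*(112 - 74) - 1051*(-6 - 5)) = √(-74*38 - 1051*(-11)) = √(-2812 + 11561) = √8749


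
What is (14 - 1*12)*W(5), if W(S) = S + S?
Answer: 20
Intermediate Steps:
W(S) = 2*S
(14 - 1*12)*W(5) = (14 - 1*12)*(2*5) = (14 - 12)*10 = 2*10 = 20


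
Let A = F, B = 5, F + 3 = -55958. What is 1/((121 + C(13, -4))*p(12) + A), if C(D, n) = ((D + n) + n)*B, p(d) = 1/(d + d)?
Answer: -12/671459 ≈ -1.7872e-5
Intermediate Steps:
p(d) = 1/(2*d)
F = -55961 (F = -3 - 55958 = -55961)
A = -55961
C(D, n) = 5*D + 10*n (C(D, n) = ((D + n) + n)*5 = (D + 2*n)*5 = 5*D + 10*n)
1/((121 + C(13, -4))*p(12) + A) = 1/((121 + (5*13 + 10*(-4)))*((½)/12) - 55961) = 1/((121 + (65 - 40))*((½)*(1/12)) - 55961) = 1/((121 + 25)*(1/24) - 55961) = 1/(146*(1/24) - 55961) = 1/(73/12 - 55961) = 1/(-671459/12) = -12/671459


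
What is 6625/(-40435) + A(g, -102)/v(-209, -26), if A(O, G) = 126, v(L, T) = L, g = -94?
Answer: -1295887/1690183 ≈ -0.76671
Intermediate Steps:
6625/(-40435) + A(g, -102)/v(-209, -26) = 6625/(-40435) + 126/(-209) = 6625*(-1/40435) + 126*(-1/209) = -1325/8087 - 126/209 = -1295887/1690183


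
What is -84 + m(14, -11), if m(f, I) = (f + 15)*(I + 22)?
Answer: 235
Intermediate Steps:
m(f, I) = (15 + f)*(22 + I)
-84 + m(14, -11) = -84 + (330 + 15*(-11) + 22*14 - 11*14) = -84 + (330 - 165 + 308 - 154) = -84 + 319 = 235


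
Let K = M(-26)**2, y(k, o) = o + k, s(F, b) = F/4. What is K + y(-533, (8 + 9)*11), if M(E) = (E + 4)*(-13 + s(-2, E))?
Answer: 87863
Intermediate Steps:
s(F, b) = F/4 (s(F, b) = F*(1/4) = F/4)
y(k, o) = k + o
M(E) = -54 - 27*E/2 (M(E) = (E + 4)*(-13 + (1/4)*(-2)) = (4 + E)*(-13 - 1/2) = (4 + E)*(-27/2) = -54 - 27*E/2)
K = 88209 (K = (-54 - 27/2*(-26))**2 = (-54 + 351)**2 = 297**2 = 88209)
K + y(-533, (8 + 9)*11) = 88209 + (-533 + (8 + 9)*11) = 88209 + (-533 + 17*11) = 88209 + (-533 + 187) = 88209 - 346 = 87863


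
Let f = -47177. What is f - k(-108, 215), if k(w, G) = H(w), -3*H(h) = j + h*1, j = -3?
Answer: -47214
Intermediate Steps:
H(h) = 1 - h/3 (H(h) = -(-3 + h*1)/3 = -(-3 + h)/3 = 1 - h/3)
k(w, G) = 1 - w/3
f - k(-108, 215) = -47177 - (1 - ⅓*(-108)) = -47177 - (1 + 36) = -47177 - 1*37 = -47177 - 37 = -47214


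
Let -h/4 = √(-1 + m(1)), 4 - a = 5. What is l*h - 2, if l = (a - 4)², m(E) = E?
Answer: -2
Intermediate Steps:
a = -1 (a = 4 - 1*5 = 4 - 5 = -1)
h = 0 (h = -4*√(-1 + 1) = -4*√0 = -4*0 = 0)
l = 25 (l = (-1 - 4)² = (-5)² = 25)
l*h - 2 = 25*0 - 2 = 0 - 2 = -2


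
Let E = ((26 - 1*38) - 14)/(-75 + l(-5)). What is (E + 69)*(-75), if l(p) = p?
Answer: -41595/8 ≈ -5199.4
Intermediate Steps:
E = 13/40 (E = ((26 - 1*38) - 14)/(-75 - 5) = ((26 - 38) - 14)/(-80) = (-12 - 14)*(-1/80) = -26*(-1/80) = 13/40 ≈ 0.32500)
(E + 69)*(-75) = (13/40 + 69)*(-75) = (2773/40)*(-75) = -41595/8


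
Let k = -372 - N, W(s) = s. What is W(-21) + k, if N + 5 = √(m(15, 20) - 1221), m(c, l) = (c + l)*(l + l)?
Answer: -388 - √179 ≈ -401.38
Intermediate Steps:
m(c, l) = 2*l*(c + l) (m(c, l) = (c + l)*(2*l) = 2*l*(c + l))
N = -5 + √179 (N = -5 + √(2*20*(15 + 20) - 1221) = -5 + √(2*20*35 - 1221) = -5 + √(1400 - 1221) = -5 + √179 ≈ 8.3791)
k = -367 - √179 (k = -372 - (-5 + √179) = -372 + (5 - √179) = -367 - √179 ≈ -380.38)
W(-21) + k = -21 + (-367 - √179) = -388 - √179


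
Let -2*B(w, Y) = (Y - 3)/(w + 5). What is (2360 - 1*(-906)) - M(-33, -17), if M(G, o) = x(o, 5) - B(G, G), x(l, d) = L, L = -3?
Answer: 45757/14 ≈ 3268.4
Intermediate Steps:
B(w, Y) = -(-3 + Y)/(2*(5 + w)) (B(w, Y) = -(Y - 3)/(2*(w + 5)) = -(-3 + Y)/(2*(5 + w)))
x(l, d) = -3
M(G, o) = -3 - (3 - G)/(2*(5 + G))
(2360 - 1*(-906)) - M(-33, -17) = (2360 - 1*(-906)) - (-33 - 5*(-33))/(2*(5 - 33)) = (2360 + 906) - (-33 + 165)/(2*(-28)) = 3266 - (-1)*132/(2*28) = 3266 - 1*(-33/14) = 3266 + 33/14 = 45757/14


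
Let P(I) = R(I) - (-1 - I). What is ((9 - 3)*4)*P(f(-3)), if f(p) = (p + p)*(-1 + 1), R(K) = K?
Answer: 24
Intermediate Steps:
f(p) = 0 (f(p) = (2*p)*0 = 0)
P(I) = 1 + 2*I (P(I) = I - (-1 - I) = I + (1 + I) = 1 + 2*I)
((9 - 3)*4)*P(f(-3)) = ((9 - 3)*4)*(1 + 2*0) = (6*4)*(1 + 0) = 24*1 = 24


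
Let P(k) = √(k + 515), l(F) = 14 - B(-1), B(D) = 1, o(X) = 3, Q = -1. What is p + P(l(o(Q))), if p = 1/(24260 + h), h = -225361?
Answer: -1/201101 + 4*√33 ≈ 22.978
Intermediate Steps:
p = -1/201101 (p = 1/(24260 - 225361) = 1/(-201101) = -1/201101 ≈ -4.9726e-6)
l(F) = 13 (l(F) = 14 - 1*1 = 14 - 1 = 13)
P(k) = √(515 + k)
p + P(l(o(Q))) = -1/201101 + √(515 + 13) = -1/201101 + √528 = -1/201101 + 4*√33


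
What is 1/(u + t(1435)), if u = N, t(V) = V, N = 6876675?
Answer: 1/6878110 ≈ 1.4539e-7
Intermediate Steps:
u = 6876675
1/(u + t(1435)) = 1/(6876675 + 1435) = 1/6878110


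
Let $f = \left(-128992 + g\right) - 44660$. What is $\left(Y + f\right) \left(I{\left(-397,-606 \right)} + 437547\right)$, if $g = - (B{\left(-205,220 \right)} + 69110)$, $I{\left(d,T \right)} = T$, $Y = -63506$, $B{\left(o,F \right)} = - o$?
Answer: $-133910619093$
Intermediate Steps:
$g = -69315$ ($g = - (\left(-1\right) \left(-205\right) + 69110) = - (205 + 69110) = \left(-1\right) 69315 = -69315$)
$f = -242967$ ($f = \left(-128992 - 69315\right) - 44660 = -198307 - 44660 = -242967$)
$\left(Y + f\right) \left(I{\left(-397,-606 \right)} + 437547\right) = \left(-63506 - 242967\right) \left(-606 + 437547\right) = \left(-306473\right) 436941 = -133910619093$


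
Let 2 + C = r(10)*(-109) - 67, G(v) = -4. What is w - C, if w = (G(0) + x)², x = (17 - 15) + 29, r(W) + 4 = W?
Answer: 1452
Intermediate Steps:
r(W) = -4 + W
x = 31 (x = 2 + 29 = 31)
w = 729 (w = (-4 + 31)² = 27² = 729)
C = -723 (C = -2 + ((-4 + 10)*(-109) - 67) = -2 + (6*(-109) - 67) = -2 + (-654 - 67) = -2 - 721 = -723)
w - C = 729 - 1*(-723) = 729 + 723 = 1452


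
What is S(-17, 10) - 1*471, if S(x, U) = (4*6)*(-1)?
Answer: -495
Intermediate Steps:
S(x, U) = -24 (S(x, U) = 24*(-1) = -24)
S(-17, 10) - 1*471 = -24 - 1*471 = -24 - 471 = -495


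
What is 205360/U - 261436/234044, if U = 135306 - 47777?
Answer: 6295011049/5121409319 ≈ 1.2292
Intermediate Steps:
U = 87529
205360/U - 261436/234044 = 205360/87529 - 261436/234044 = 205360*(1/87529) - 261436*1/234044 = 205360/87529 - 65359/58511 = 6295011049/5121409319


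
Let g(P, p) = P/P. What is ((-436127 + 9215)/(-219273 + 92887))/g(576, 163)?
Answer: 213456/63193 ≈ 3.3778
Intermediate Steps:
g(P, p) = 1
((-436127 + 9215)/(-219273 + 92887))/g(576, 163) = ((-436127 + 9215)/(-219273 + 92887))/1 = -426912/(-126386)*1 = -426912*(-1/126386)*1 = (213456/63193)*1 = 213456/63193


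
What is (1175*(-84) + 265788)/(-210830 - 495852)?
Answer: -83544/353341 ≈ -0.23644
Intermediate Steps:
(1175*(-84) + 265788)/(-210830 - 495852) = (-98700 + 265788)/(-706682) = 167088*(-1/706682) = -83544/353341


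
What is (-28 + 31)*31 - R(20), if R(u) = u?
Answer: 73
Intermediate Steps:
(-28 + 31)*31 - R(20) = (-28 + 31)*31 - 1*20 = 3*31 - 20 = 93 - 20 = 73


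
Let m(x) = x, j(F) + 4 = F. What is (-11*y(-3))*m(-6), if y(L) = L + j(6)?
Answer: -66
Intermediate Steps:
j(F) = -4 + F
y(L) = 2 + L (y(L) = L + (-4 + 6) = L + 2 = 2 + L)
(-11*y(-3))*m(-6) = -11*(2 - 3)*(-6) = -11*(-1)*(-6) = 11*(-6) = -66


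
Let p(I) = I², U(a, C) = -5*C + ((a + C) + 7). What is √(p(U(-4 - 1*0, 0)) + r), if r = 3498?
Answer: √3507 ≈ 59.220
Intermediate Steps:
U(a, C) = 7 + a - 4*C (U(a, C) = -5*C + ((C + a) + 7) = -5*C + (7 + C + a) = 7 + a - 4*C)
√(p(U(-4 - 1*0, 0)) + r) = √((7 + (-4 - 1*0) - 4*0)² + 3498) = √((7 + (-4 + 0) + 0)² + 3498) = √((7 - 4 + 0)² + 3498) = √(3² + 3498) = √(9 + 3498) = √3507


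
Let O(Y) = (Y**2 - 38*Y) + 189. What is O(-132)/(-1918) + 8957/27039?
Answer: -594686005/51860802 ≈ -11.467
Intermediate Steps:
O(Y) = 189 + Y**2 - 38*Y
O(-132)/(-1918) + 8957/27039 = (189 + (-132)**2 - 38*(-132))/(-1918) + 8957/27039 = (189 + 17424 + 5016)*(-1/1918) + 8957*(1/27039) = 22629*(-1/1918) + 8957/27039 = -22629/1918 + 8957/27039 = -594686005/51860802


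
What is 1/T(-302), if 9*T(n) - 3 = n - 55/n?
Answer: -302/10027 ≈ -0.030119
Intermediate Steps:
T(n) = ⅓ - 55/(9*n) + n/9 (T(n) = ⅓ + (n - 55/n)/9 = ⅓ + (-55/(9*n) + n/9) = ⅓ - 55/(9*n) + n/9)
1/T(-302) = 1/((⅑)*(-55 - 302*(3 - 302))/(-302)) = 1/((⅑)*(-1/302)*(-55 - 302*(-299))) = 1/((⅑)*(-1/302)*(-55 + 90298)) = 1/((⅑)*(-1/302)*90243) = 1/(-10027/302) = -302/10027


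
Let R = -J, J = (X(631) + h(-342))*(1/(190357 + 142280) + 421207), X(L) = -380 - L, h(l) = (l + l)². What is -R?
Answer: 21803067148508900/110879 ≈ 1.9664e+11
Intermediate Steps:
h(l) = 4*l² (h(l) = (2*l)² = 4*l²)
J = 21803067148508900/110879 (J = ((-380 - 1*631) + 4*(-342)²)*(1/(190357 + 142280) + 421207) = ((-380 - 631) + 4*116964)*(1/332637 + 421207) = (-1011 + 467856)*(1/332637 + 421207) = 466845*(140109032860/332637) = 21803067148508900/110879 ≈ 1.9664e+11)
R = -21803067148508900/110879 (R = -1*21803067148508900/110879 = -21803067148508900/110879 ≈ -1.9664e+11)
-R = -1*(-21803067148508900/110879) = 21803067148508900/110879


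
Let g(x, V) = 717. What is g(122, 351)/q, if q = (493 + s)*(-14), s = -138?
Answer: -717/4970 ≈ -0.14427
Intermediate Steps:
q = -4970 (q = (493 - 138)*(-14) = 355*(-14) = -4970)
g(122, 351)/q = 717/(-4970) = 717*(-1/4970) = -717/4970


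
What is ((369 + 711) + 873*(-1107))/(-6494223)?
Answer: 321777/2164741 ≈ 0.14864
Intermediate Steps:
((369 + 711) + 873*(-1107))/(-6494223) = (1080 - 966411)*(-1/6494223) = -965331*(-1/6494223) = 321777/2164741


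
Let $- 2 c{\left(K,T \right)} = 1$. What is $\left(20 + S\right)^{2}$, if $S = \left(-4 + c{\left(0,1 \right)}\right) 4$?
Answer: $4$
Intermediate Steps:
$c{\left(K,T \right)} = - \frac{1}{2}$ ($c{\left(K,T \right)} = \left(- \frac{1}{2}\right) 1 = - \frac{1}{2}$)
$S = -18$ ($S = \left(-4 - \frac{1}{2}\right) 4 = \left(- \frac{9}{2}\right) 4 = -18$)
$\left(20 + S\right)^{2} = \left(20 - 18\right)^{2} = 2^{2} = 4$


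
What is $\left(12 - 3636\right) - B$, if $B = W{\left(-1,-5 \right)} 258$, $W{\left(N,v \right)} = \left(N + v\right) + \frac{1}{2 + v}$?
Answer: $-1990$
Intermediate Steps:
$W{\left(N,v \right)} = N + v + \frac{1}{2 + v}$
$B = -1634$ ($B = \frac{1 + \left(-5\right)^{2} + 2 \left(-1\right) + 2 \left(-5\right) - -5}{2 - 5} \cdot 258 = \frac{1 + 25 - 2 - 10 + 5}{-3} \cdot 258 = \left(- \frac{1}{3}\right) 19 \cdot 258 = \left(- \frac{19}{3}\right) 258 = -1634$)
$\left(12 - 3636\right) - B = \left(12 - 3636\right) - -1634 = \left(12 - 3636\right) + 1634 = -3624 + 1634 = -1990$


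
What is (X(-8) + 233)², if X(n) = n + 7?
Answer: 53824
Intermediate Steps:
X(n) = 7 + n
(X(-8) + 233)² = ((7 - 8) + 233)² = (-1 + 233)² = 232² = 53824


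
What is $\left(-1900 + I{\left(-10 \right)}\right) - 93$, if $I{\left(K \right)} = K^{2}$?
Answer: $-1893$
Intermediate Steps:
$\left(-1900 + I{\left(-10 \right)}\right) - 93 = \left(-1900 + \left(-10\right)^{2}\right) - 93 = \left(-1900 + 100\right) - 93 = -1800 - 93 = -1893$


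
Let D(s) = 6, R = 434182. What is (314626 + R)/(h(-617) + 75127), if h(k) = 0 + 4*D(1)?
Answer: 748808/75151 ≈ 9.9641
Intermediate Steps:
h(k) = 24 (h(k) = 0 + 4*6 = 0 + 24 = 24)
(314626 + R)/(h(-617) + 75127) = (314626 + 434182)/(24 + 75127) = 748808/75151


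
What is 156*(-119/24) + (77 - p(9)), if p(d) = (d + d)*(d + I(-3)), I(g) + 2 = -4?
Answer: -1501/2 ≈ -750.50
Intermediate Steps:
I(g) = -6 (I(g) = -2 - 4 = -6)
p(d) = 2*d*(-6 + d) (p(d) = (d + d)*(d - 6) = (2*d)*(-6 + d) = 2*d*(-6 + d))
156*(-119/24) + (77 - p(9)) = 156*(-119/24) + (77 - 2*9*(-6 + 9)) = 156*(-119*1/24) + (77 - 2*9*3) = 156*(-119/24) + (77 - 1*54) = -1547/2 + (77 - 54) = -1547/2 + 23 = -1501/2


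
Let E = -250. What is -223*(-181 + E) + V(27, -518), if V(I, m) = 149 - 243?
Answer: 96019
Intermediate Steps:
V(I, m) = -94
-223*(-181 + E) + V(27, -518) = -223*(-181 - 250) - 94 = -223*(-431) - 94 = 96113 - 94 = 96019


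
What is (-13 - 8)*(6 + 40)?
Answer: -966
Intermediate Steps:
(-13 - 8)*(6 + 40) = -21*46 = -966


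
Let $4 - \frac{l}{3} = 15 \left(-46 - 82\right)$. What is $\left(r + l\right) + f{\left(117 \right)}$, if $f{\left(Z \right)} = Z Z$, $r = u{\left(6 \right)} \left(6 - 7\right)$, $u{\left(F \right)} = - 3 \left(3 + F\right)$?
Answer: $19488$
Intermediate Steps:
$l = 5772$ ($l = 12 - 3 \cdot 15 \left(-46 - 82\right) = 12 - 3 \cdot 15 \left(-128\right) = 12 - -5760 = 12 + 5760 = 5772$)
$u{\left(F \right)} = -9 - 3 F$
$r = 27$ ($r = \left(-9 - 18\right) \left(6 - 7\right) = \left(-9 - 18\right) \left(-1\right) = \left(-27\right) \left(-1\right) = 27$)
$f{\left(Z \right)} = Z^{2}$
$\left(r + l\right) + f{\left(117 \right)} = \left(27 + 5772\right) + 117^{2} = 5799 + 13689 = 19488$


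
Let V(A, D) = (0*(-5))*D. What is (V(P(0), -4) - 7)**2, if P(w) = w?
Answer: 49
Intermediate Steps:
V(A, D) = 0 (V(A, D) = 0*D = 0)
(V(P(0), -4) - 7)**2 = (0 - 7)**2 = (-7)**2 = 49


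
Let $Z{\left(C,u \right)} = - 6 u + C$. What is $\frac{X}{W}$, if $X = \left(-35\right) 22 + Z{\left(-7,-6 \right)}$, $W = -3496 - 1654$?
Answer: $\frac{741}{5150} \approx 0.14388$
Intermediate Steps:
$Z{\left(C,u \right)} = C - 6 u$
$W = -5150$
$X = -741$ ($X = \left(-35\right) 22 - -29 = -770 + \left(-7 + 36\right) = -770 + 29 = -741$)
$\frac{X}{W} = - \frac{741}{-5150} = \left(-741\right) \left(- \frac{1}{5150}\right) = \frac{741}{5150}$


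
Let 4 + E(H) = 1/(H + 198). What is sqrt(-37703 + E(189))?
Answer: 4*I*sqrt(39217634)/129 ≈ 194.18*I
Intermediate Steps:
E(H) = -4 + 1/(198 + H) (E(H) = -4 + 1/(H + 198) = -4 + 1/(198 + H))
sqrt(-37703 + E(189)) = sqrt(-37703 + (-791 - 4*189)/(198 + 189)) = sqrt(-37703 + (-791 - 756)/387) = sqrt(-37703 + (1/387)*(-1547)) = sqrt(-37703 - 1547/387) = sqrt(-14592608/387) = 4*I*sqrt(39217634)/129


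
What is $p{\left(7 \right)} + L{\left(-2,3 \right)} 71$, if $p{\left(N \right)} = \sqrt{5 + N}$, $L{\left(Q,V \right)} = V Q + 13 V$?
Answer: $2343 + 2 \sqrt{3} \approx 2346.5$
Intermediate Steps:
$L{\left(Q,V \right)} = 13 V + Q V$ ($L{\left(Q,V \right)} = Q V + 13 V = 13 V + Q V$)
$p{\left(7 \right)} + L{\left(-2,3 \right)} 71 = \sqrt{5 + 7} + 3 \left(13 - 2\right) 71 = \sqrt{12} + 3 \cdot 11 \cdot 71 = 2 \sqrt{3} + 33 \cdot 71 = 2 \sqrt{3} + 2343 = 2343 + 2 \sqrt{3}$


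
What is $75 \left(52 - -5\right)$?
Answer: $4275$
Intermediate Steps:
$75 \left(52 - -5\right) = 75 \left(52 + 5\right) = 75 \cdot 57 = 4275$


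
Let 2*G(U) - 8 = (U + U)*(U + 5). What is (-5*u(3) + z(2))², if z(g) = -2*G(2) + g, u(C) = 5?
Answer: 3481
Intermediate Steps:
G(U) = 4 + U*(5 + U) (G(U) = 4 + ((U + U)*(U + 5))/2 = 4 + ((2*U)*(5 + U))/2 = 4 + (2*U*(5 + U))/2 = 4 + U*(5 + U))
z(g) = -36 + g (z(g) = -2*(4 + 2² + 5*2) + g = -2*(4 + 4 + 10) + g = -2*18 + g = -36 + g)
(-5*u(3) + z(2))² = (-5*5 + (-36 + 2))² = (-25 - 34)² = (-59)² = 3481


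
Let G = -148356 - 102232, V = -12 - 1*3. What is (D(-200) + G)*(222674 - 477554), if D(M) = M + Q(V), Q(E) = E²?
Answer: 63863497440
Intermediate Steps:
V = -15 (V = -12 - 3 = -15)
G = -250588
D(M) = 225 + M (D(M) = M + (-15)² = M + 225 = 225 + M)
(D(-200) + G)*(222674 - 477554) = ((225 - 200) - 250588)*(222674 - 477554) = (25 - 250588)*(-254880) = -250563*(-254880) = 63863497440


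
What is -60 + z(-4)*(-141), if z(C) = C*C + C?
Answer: -1752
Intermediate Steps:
z(C) = C + C**2 (z(C) = C**2 + C = C + C**2)
-60 + z(-4)*(-141) = -60 - 4*(1 - 4)*(-141) = -60 - 4*(-3)*(-141) = -60 + 12*(-141) = -60 - 1692 = -1752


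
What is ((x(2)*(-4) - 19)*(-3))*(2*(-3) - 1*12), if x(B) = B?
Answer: -1458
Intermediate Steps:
((x(2)*(-4) - 19)*(-3))*(2*(-3) - 1*12) = ((2*(-4) - 19)*(-3))*(2*(-3) - 1*12) = ((-8 - 19)*(-3))*(-6 - 12) = -27*(-3)*(-18) = 81*(-18) = -1458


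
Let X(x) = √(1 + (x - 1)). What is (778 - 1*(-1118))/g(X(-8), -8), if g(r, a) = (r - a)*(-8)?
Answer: -79/3 + 79*I*√2/12 ≈ -26.333 + 9.3102*I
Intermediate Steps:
X(x) = √x (X(x) = √(1 + (-1 + x)) = √x)
g(r, a) = -8*r + 8*a
(778 - 1*(-1118))/g(X(-8), -8) = (778 - 1*(-1118))/(-16*I*√2 + 8*(-8)) = (778 + 1118)/(-16*I*√2 - 64) = 1896/(-16*I*√2 - 64) = 1896/(-64 - 16*I*√2)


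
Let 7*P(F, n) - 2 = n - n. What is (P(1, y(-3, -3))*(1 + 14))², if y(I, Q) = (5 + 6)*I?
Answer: 900/49 ≈ 18.367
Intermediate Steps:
y(I, Q) = 11*I
P(F, n) = 2/7 (P(F, n) = 2/7 + (n - n)/7 = 2/7 + (⅐)*0 = 2/7 + 0 = 2/7)
(P(1, y(-3, -3))*(1 + 14))² = (2*(1 + 14)/7)² = ((2/7)*15)² = (30/7)² = 900/49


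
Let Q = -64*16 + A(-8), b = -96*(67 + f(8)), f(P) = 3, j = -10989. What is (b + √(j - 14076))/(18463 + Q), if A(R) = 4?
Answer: -6720/17443 + 3*I*√2785/17443 ≈ -0.38525 + 0.0090764*I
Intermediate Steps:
b = -6720 (b = -96*(67 + 3) = -96*70 = -6720)
Q = -1020 (Q = -64*16 + 4 = -1024 + 4 = -1020)
(b + √(j - 14076))/(18463 + Q) = (-6720 + √(-10989 - 14076))/(18463 - 1020) = (-6720 + √(-25065))/17443 = (-6720 + 3*I*√2785)*(1/17443) = -6720/17443 + 3*I*√2785/17443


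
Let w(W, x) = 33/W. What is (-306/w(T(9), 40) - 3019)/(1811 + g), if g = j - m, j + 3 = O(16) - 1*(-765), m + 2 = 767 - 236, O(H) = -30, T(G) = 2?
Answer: -33413/22154 ≈ -1.5082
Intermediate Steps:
m = 529 (m = -2 + (767 - 236) = -2 + 531 = 529)
j = 732 (j = -3 + (-30 - 1*(-765)) = -3 + (-30 + 765) = -3 + 735 = 732)
g = 203 (g = 732 - 1*529 = 732 - 529 = 203)
(-306/w(T(9), 40) - 3019)/(1811 + g) = (-306/(33/2) - 3019)/(1811 + 203) = (-306/(33*(1/2)) - 3019)/2014 = (-306/33/2 - 3019)*(1/2014) = (-306*2/33 - 3019)*(1/2014) = (-204/11 - 3019)*(1/2014) = -33413/11*1/2014 = -33413/22154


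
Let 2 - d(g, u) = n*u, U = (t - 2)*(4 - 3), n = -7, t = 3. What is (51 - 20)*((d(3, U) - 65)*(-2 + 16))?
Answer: -24304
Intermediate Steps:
U = 1 (U = (3 - 2)*(4 - 3) = 1*1 = 1)
d(g, u) = 2 + 7*u (d(g, u) = 2 - (-7)*u = 2 + 7*u)
(51 - 20)*((d(3, U) - 65)*(-2 + 16)) = (51 - 20)*(((2 + 7*1) - 65)*(-2 + 16)) = 31*(((2 + 7) - 65)*14) = 31*((9 - 65)*14) = 31*(-56*14) = 31*(-784) = -24304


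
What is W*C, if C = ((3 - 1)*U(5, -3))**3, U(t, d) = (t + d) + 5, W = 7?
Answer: 19208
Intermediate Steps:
U(t, d) = 5 + d + t (U(t, d) = (d + t) + 5 = 5 + d + t)
C = 2744 (C = ((3 - 1)*(5 - 3 + 5))**3 = (2*7)**3 = 14**3 = 2744)
W*C = 7*2744 = 19208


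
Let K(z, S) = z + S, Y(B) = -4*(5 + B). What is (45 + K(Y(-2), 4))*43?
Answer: 1591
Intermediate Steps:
Y(B) = -20 - 4*B
K(z, S) = S + z
(45 + K(Y(-2), 4))*43 = (45 + (4 + (-20 - 4*(-2))))*43 = (45 + (4 + (-20 + 8)))*43 = (45 + (4 - 12))*43 = (45 - 8)*43 = 37*43 = 1591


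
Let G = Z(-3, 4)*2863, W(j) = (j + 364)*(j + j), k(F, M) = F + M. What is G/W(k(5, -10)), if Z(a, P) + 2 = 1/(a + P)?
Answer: 2863/3590 ≈ 0.79749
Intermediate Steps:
Z(a, P) = -2 + 1/(P + a) (Z(a, P) = -2 + 1/(a + P) = -2 + 1/(P + a))
W(j) = 2*j*(364 + j) (W(j) = (364 + j)*(2*j) = 2*j*(364 + j))
G = -2863 (G = ((1 - 2*4 - 2*(-3))/(4 - 3))*2863 = ((1 - 8 + 6)/1)*2863 = (1*(-1))*2863 = -1*2863 = -2863)
G/W(k(5, -10)) = -2863*1/(2*(5 - 10)*(364 + (5 - 10))) = -2863*(-1/(10*(364 - 5))) = -2863/(2*(-5)*359) = -2863/(-3590) = -2863*(-1/3590) = 2863/3590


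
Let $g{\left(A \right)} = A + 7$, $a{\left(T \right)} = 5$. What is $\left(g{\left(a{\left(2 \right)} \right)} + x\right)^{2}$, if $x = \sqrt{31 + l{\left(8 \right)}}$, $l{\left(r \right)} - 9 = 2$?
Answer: $\left(12 + \sqrt{42}\right)^{2} \approx 341.54$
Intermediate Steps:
$l{\left(r \right)} = 11$ ($l{\left(r \right)} = 9 + 2 = 11$)
$x = \sqrt{42}$ ($x = \sqrt{31 + 11} = \sqrt{42} \approx 6.4807$)
$g{\left(A \right)} = 7 + A$
$\left(g{\left(a{\left(2 \right)} \right)} + x\right)^{2} = \left(\left(7 + 5\right) + \sqrt{42}\right)^{2} = \left(12 + \sqrt{42}\right)^{2}$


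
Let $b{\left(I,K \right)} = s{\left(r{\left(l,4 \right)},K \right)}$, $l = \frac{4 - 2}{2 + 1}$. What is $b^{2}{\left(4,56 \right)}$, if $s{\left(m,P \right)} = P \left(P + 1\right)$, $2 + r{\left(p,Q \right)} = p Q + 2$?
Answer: $10188864$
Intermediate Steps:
$l = \frac{2}{3} \approx 0.66667$
$r{\left(p,Q \right)} = Q p$ ($r{\left(p,Q \right)} = -2 + \left(p Q + 2\right) = -2 + \left(Q p + 2\right) = -2 + \left(2 + Q p\right) = Q p$)
$s{\left(m,P \right)} = P \left(1 + P\right)$
$b{\left(I,K \right)} = K \left(1 + K\right)$
$b^{2}{\left(4,56 \right)} = \left(56 \left(1 + 56\right)\right)^{2} = \left(56 \cdot 57\right)^{2} = 3192^{2} = 10188864$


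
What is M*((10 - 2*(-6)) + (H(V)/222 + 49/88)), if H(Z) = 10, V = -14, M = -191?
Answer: -42168025/9768 ≈ -4317.0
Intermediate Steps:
M*((10 - 2*(-6)) + (H(V)/222 + 49/88)) = -191*((10 - 2*(-6)) + (10/222 + 49/88)) = -191*((10 + 12) + (10*(1/222) + 49*(1/88))) = -191*(22 + (5/111 + 49/88)) = -191*(22 + 5879/9768) = -191*220775/9768 = -42168025/9768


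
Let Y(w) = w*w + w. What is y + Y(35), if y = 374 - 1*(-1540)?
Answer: 3174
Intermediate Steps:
Y(w) = w + w² (Y(w) = w² + w = w + w²)
y = 1914 (y = 374 + 1540 = 1914)
y + Y(35) = 1914 + 35*(1 + 35) = 1914 + 35*36 = 1914 + 1260 = 3174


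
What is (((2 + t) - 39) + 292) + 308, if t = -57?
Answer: 506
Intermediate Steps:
(((2 + t) - 39) + 292) + 308 = (((2 - 57) - 39) + 292) + 308 = ((-55 - 39) + 292) + 308 = (-94 + 292) + 308 = 198 + 308 = 506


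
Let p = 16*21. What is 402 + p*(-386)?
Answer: -129294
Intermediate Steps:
p = 336
402 + p*(-386) = 402 + 336*(-386) = 402 - 129696 = -129294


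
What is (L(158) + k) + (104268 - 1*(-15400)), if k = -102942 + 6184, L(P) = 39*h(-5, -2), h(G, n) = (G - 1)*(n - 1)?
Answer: 23612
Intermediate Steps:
h(G, n) = (-1 + G)*(-1 + n)
L(P) = 702 (L(P) = 39*(1 - 1*(-5) - 1*(-2) - 5*(-2)) = 39*(1 + 5 + 2 + 10) = 39*18 = 702)
k = -96758
(L(158) + k) + (104268 - 1*(-15400)) = (702 - 96758) + (104268 - 1*(-15400)) = -96056 + (104268 + 15400) = -96056 + 119668 = 23612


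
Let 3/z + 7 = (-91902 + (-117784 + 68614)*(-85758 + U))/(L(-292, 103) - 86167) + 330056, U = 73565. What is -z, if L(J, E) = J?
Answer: -259377/27936268583 ≈ -9.2846e-6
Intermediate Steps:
z = 259377/27936268583 (z = 3/(-7 + ((-91902 + (-117784 + 68614)*(-85758 + 73565))/(-292 - 86167) + 330056)) = 3/(-7 + ((-91902 - 49170*(-12193))/(-86459) + 330056)) = 3/(-7 + ((-91902 + 599529810)*(-1/86459) + 330056)) = 3/(-7 + (599437908*(-1/86459) + 330056)) = 3/(-7 + (-599437908/86459 + 330056)) = 3/(-7 + 27936873796/86459) = 3/(27936268583/86459) = 3*(86459/27936268583) = 259377/27936268583 ≈ 9.2846e-6)
-z = -1*259377/27936268583 = -259377/27936268583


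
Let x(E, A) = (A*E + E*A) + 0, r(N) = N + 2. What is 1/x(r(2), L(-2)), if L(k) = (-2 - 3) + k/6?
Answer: -3/128 ≈ -0.023438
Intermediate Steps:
r(N) = 2 + N
L(k) = -5 + k/6 (L(k) = -5 + k*(1/6) = -5 + k/6)
x(E, A) = 2*A*E (x(E, A) = (A*E + A*E) + 0 = 2*A*E + 0 = 2*A*E)
1/x(r(2), L(-2)) = 1/(2*(-5 + (1/6)*(-2))*(2 + 2)) = 1/(2*(-5 - 1/3)*4) = 1/(2*(-16/3)*4) = 1/(-128/3) = -3/128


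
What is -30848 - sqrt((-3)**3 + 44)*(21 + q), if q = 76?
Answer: -30848 - 97*sqrt(17) ≈ -31248.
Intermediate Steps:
-30848 - sqrt((-3)**3 + 44)*(21 + q) = -30848 - sqrt((-3)**3 + 44)*(21 + 76) = -30848 - sqrt(-27 + 44)*97 = -30848 - sqrt(17)*97 = -30848 - 97*sqrt(17)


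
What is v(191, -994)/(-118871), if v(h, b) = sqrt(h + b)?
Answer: -I*sqrt(803)/118871 ≈ -0.00023839*I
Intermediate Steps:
v(h, b) = sqrt(b + h)
v(191, -994)/(-118871) = sqrt(-994 + 191)/(-118871) = sqrt(-803)*(-1/118871) = (I*sqrt(803))*(-1/118871) = -I*sqrt(803)/118871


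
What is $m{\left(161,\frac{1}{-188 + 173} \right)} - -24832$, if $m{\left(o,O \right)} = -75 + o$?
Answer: $24918$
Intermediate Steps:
$m{\left(161,\frac{1}{-188 + 173} \right)} - -24832 = \left(-75 + 161\right) - -24832 = 86 + 24832 = 24918$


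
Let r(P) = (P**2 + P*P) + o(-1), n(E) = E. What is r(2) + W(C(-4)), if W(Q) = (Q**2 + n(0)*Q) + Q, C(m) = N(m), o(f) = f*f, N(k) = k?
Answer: 21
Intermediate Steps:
o(f) = f**2
C(m) = m
W(Q) = Q + Q**2 (W(Q) = (Q**2 + 0*Q) + Q = (Q**2 + 0) + Q = Q**2 + Q = Q + Q**2)
r(P) = 1 + 2*P**2 (r(P) = (P**2 + P*P) + (-1)**2 = (P**2 + P**2) + 1 = 2*P**2 + 1 = 1 + 2*P**2)
r(2) + W(C(-4)) = (1 + 2*2**2) - 4*(1 - 4) = (1 + 2*4) - 4*(-3) = (1 + 8) + 12 = 9 + 12 = 21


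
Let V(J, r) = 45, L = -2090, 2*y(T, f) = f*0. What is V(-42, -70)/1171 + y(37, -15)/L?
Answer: 45/1171 ≈ 0.038429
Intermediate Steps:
y(T, f) = 0 (y(T, f) = (f*0)/2 = (½)*0 = 0)
V(-42, -70)/1171 + y(37, -15)/L = 45/1171 + 0/(-2090) = 45*(1/1171) + 0*(-1/2090) = 45/1171 + 0 = 45/1171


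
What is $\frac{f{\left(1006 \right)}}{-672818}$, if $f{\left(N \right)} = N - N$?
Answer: $0$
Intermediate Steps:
$f{\left(N \right)} = 0$
$\frac{f{\left(1006 \right)}}{-672818} = \frac{0}{-672818} = 0 \left(- \frac{1}{672818}\right) = 0$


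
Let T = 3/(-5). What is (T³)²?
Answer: 729/15625 ≈ 0.046656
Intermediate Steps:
T = -⅗ (T = 3*(-⅕) = -⅗ ≈ -0.60000)
(T³)² = ((-⅗)³)² = (-27/125)² = 729/15625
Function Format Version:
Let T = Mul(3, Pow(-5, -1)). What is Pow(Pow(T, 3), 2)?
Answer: Rational(729, 15625) ≈ 0.046656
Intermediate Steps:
T = Rational(-3, 5) (T = Mul(3, Rational(-1, 5)) = Rational(-3, 5) ≈ -0.60000)
Pow(Pow(T, 3), 2) = Pow(Pow(Rational(-3, 5), 3), 2) = Pow(Rational(-27, 125), 2) = Rational(729, 15625)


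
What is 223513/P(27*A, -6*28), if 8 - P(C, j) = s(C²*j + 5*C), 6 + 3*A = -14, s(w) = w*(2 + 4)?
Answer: 223513/32664608 ≈ 0.0068427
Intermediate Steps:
s(w) = 6*w (s(w) = w*6 = 6*w)
A = -20/3 (A = -2 + (⅓)*(-14) = -2 - 14/3 = -20/3 ≈ -6.6667)
P(C, j) = 8 - 30*C - 6*j*C² (P(C, j) = 8 - 6*(C²*j + 5*C) = 8 - 6*(j*C² + 5*C) = 8 - 6*(5*C + j*C²) = 8 - (30*C + 6*j*C²) = 8 + (-30*C - 6*j*C²) = 8 - 30*C - 6*j*C²)
223513/P(27*A, -6*28) = 223513/(8 - 6*27*(-20/3)*(5 + (27*(-20/3))*(-6*28))) = 223513/(8 - 6*(-180)*(5 - 180*(-168))) = 223513/(8 - 6*(-180)*(5 + 30240)) = 223513/(8 - 6*(-180)*30245) = 223513/(8 + 32664600) = 223513/32664608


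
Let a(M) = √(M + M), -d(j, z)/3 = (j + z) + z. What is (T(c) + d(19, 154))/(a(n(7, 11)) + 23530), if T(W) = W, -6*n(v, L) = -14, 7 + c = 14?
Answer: -34377330/830491343 + 487*√42/830491343 ≈ -0.041390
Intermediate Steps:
c = 7 (c = -7 + 14 = 7)
d(j, z) = -6*z - 3*j (d(j, z) = -3*((j + z) + z) = -3*(j + 2*z) = -6*z - 3*j)
n(v, L) = 7/3 (n(v, L) = -⅙*(-14) = 7/3)
a(M) = √2*√M (a(M) = √(2*M) = √2*√M)
(T(c) + d(19, 154))/(a(n(7, 11)) + 23530) = (7 + (-6*154 - 3*19))/(√2*√(7/3) + 23530) = (7 + (-924 - 57))/(√2*(√21/3) + 23530) = (7 - 981)/(√42/3 + 23530) = -974/(23530 + √42/3)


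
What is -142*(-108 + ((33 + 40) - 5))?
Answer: 5680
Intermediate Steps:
-142*(-108 + ((33 + 40) - 5)) = -142*(-108 + (73 - 5)) = -142*(-108 + 68) = -142*(-40) = 5680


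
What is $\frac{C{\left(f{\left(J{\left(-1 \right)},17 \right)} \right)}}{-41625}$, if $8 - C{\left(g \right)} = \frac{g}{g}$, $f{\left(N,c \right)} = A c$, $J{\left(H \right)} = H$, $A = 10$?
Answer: $- \frac{7}{41625} \approx -0.00016817$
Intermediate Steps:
$f{\left(N,c \right)} = 10 c$
$C{\left(g \right)} = 7$ ($C{\left(g \right)} = 8 - \frac{g}{g} = 8 - 1 = 7$)
$\frac{C{\left(f{\left(J{\left(-1 \right)},17 \right)} \right)}}{-41625} = \frac{7}{-41625} = 7 \left(- \frac{1}{41625}\right) = - \frac{7}{41625}$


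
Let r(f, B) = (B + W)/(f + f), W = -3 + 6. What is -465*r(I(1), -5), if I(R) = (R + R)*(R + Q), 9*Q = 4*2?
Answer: 4185/34 ≈ 123.09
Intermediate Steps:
Q = 8/9 (Q = (4*2)/9 = (⅑)*8 = 8/9 ≈ 0.88889)
W = 3
I(R) = 2*R*(8/9 + R) (I(R) = (R + R)*(R + 8/9) = (2*R)*(8/9 + R) = 2*R*(8/9 + R))
r(f, B) = (3 + B)/(2*f) (r(f, B) = (B + 3)/(f + f) = (3 + B)/((2*f)) = (3 + B)*(1/(2*f)) = (3 + B)/(2*f))
-465*r(I(1), -5) = -465*(3 - 5)/(2*((2/9)*1*(8 + 9*1))) = -465*(-2)/(2*((2/9)*1*(8 + 9))) = -465*(-2)/(2*((2/9)*1*17)) = -465*(-2)/(2*34/9) = -465*9*(-2)/(2*34) = -465*(-9/34) = 4185/34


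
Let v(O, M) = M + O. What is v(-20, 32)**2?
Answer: 144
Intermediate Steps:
v(-20, 32)**2 = (32 - 20)**2 = 12**2 = 144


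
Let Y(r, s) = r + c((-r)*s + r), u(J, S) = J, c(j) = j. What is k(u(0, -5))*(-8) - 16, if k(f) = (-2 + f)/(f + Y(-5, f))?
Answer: -88/5 ≈ -17.600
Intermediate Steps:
Y(r, s) = 2*r - r*s (Y(r, s) = r + ((-r)*s + r) = r + (-r*s + r) = r + (r - r*s) = 2*r - r*s)
k(f) = (-2 + f)/(-10 + 6*f) (k(f) = (-2 + f)/(f - 5*(2 - f)) = (-2 + f)/(f + (-10 + 5*f)) = (-2 + f)/(-10 + 6*f))
k(u(0, -5))*(-8) - 16 = ((2 - 1*0)/(2*(5 - 3*0)))*(-8) - 16 = ((2 + 0)/(2*(5 + 0)))*(-8) - 16 = ((½)*2/5)*(-8) - 16 = ((½)*(⅕)*2)*(-8) - 16 = (⅕)*(-8) - 16 = -8/5 - 16 = -88/5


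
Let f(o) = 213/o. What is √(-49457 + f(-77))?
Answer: I*√293246954/77 ≈ 222.4*I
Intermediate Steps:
√(-49457 + f(-77)) = √(-49457 + 213/(-77)) = √(-49457 + 213*(-1/77)) = √(-49457 - 213/77) = √(-3808402/77) = I*√293246954/77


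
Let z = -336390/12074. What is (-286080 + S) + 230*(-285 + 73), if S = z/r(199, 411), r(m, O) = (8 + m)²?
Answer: -28872071605705/86226471 ≈ -3.3484e+5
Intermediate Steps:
z = -168195/6037 (z = -336390*1/12074 = -168195/6037 ≈ -27.861)
S = -56065/86226471 (S = -168195/(6037*(8 + 199)²) = -168195/(6037*(207²)) = -168195/6037/42849 = -168195/6037*1/42849 = -56065/86226471 ≈ -0.00065021)
(-286080 + S) + 230*(-285 + 73) = (-286080 - 56065/86226471) + 230*(-285 + 73) = -24667668879745/86226471 + 230*(-212) = -24667668879745/86226471 - 48760 = -28872071605705/86226471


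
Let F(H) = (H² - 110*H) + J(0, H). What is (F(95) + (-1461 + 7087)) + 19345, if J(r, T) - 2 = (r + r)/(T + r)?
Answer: 23548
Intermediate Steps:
J(r, T) = 2 + 2*r/(T + r) (J(r, T) = 2 + (r + r)/(T + r) = 2 + (2*r)/(T + r) = 2 + 2*r/(T + r))
F(H) = 2 + H² - 110*H (F(H) = (H² - 110*H) + 2*(H + 2*0)/(H + 0) = (H² - 110*H) + 2*(H + 0)/H = (H² - 110*H) + 2*H/H = (H² - 110*H) + 2 = 2 + H² - 110*H)
(F(95) + (-1461 + 7087)) + 19345 = ((2 + 95² - 110*95) + (-1461 + 7087)) + 19345 = ((2 + 9025 - 10450) + 5626) + 19345 = (-1423 + 5626) + 19345 = 4203 + 19345 = 23548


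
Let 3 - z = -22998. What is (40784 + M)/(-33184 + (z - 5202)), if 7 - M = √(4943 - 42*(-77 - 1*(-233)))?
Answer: -40791/15385 + I*√1609/15385 ≈ -2.6513 + 0.0026072*I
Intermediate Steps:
z = 23001 (z = 3 - 1*(-22998) = 3 + 22998 = 23001)
M = 7 - I*√1609 (M = 7 - √(4943 - 42*(-77 - 1*(-233))) = 7 - √(4943 - 42*(-77 + 233)) = 7 - √(4943 - 42*156) = 7 - √(4943 - 6552) = 7 - √(-1609) = 7 - I*√1609 ≈ 7.0 - 40.112*I)
(40784 + M)/(-33184 + (z - 5202)) = (40784 + (7 - I*√1609))/(-33184 + (23001 - 5202)) = (40791 - I*√1609)/(-33184 + 17799) = (40791 - I*√1609)/(-15385) = (40791 - I*√1609)*(-1/15385) = -40791/15385 + I*√1609/15385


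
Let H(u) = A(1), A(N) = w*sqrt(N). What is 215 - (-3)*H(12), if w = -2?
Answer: 209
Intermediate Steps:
A(N) = -2*sqrt(N)
H(u) = -2 (H(u) = -2*sqrt(1) = -2*1 = -2)
215 - (-3)*H(12) = 215 - (-3)*(-2) = 215 - 1*6 = 215 - 6 = 209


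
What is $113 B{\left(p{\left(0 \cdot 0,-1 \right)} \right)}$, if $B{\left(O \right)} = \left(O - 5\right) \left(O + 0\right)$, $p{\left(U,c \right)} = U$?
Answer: $0$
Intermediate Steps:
$B{\left(O \right)} = O \left(-5 + O\right)$ ($B{\left(O \right)} = \left(-5 + O\right) O = O \left(-5 + O\right)$)
$113 B{\left(p{\left(0 \cdot 0,-1 \right)} \right)} = 113 \cdot 0 \cdot 0 \left(-5 + 0 \cdot 0\right) = 113 \cdot 0 \left(-5 + 0\right) = 113 \cdot 0 \left(-5\right) = 113 \cdot 0 = 0$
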